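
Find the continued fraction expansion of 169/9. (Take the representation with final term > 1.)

[18; 1, 3, 2]

169 = 18·9 + 7
9 = 1·7 + 2
7 = 3·2 + 1
2 = 2·1 + 0  (stop)
So 169/9 = [18; 1, 3, 2].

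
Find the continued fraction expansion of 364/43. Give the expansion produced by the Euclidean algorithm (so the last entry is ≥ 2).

[8; 2, 6, 1, 2]

364 = 8×43 + 20
43 = 2×20 + 3
20 = 6×3 + 2
3 = 1×2 + 1
2 = 2×1 + 0  (stop)
So 364/43 = [8; 2, 6, 1, 2].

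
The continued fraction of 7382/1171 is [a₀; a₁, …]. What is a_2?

7382 = 6·1171 + 356   →  a_0 = 6
1171 = 3·356 + 103   →  a_1 = 3
356 = 3·103 + 47   →  a_2 = 3

3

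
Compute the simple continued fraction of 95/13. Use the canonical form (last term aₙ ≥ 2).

95 = 7·13 + 4
13 = 3·4 + 1
4 = 4·1 + 0  (stop)
So 95/13 = [7; 3, 4].

[7; 3, 4]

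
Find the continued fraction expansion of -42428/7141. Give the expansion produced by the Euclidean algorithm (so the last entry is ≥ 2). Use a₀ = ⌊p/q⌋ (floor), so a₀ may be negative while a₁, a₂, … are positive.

[-6; 17, 11, 1, 16, 2]

-42428 = -6×7141 + 418
7141 = 17×418 + 35
418 = 11×35 + 33
35 = 1×33 + 2
33 = 16×2 + 1
2 = 2×1 + 0  (stop)
So -42428/7141 = [-6; 17, 11, 1, 16, 2].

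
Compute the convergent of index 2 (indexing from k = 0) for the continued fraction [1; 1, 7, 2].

Using pₖ = aₖpₖ₋₁ + pₖ₋₂, qₖ = aₖqₖ₋₁ + qₖ₋₂ (with p₋₁=1, p₋₂=0, q₋₁=0, q₋₂=1):
  k=0: a=1, p=1, q=1
  k=1: a=1, p=2, q=1
  k=2: a=7, p=15, q=8

15/8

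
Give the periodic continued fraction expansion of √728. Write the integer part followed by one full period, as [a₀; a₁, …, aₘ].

a₀ = ⌊√728⌋ = 26.
With m₀=0, d₀=1 and mₖ₊₁ = dₖaₖ − mₖ, dₖ₊₁ = (n − mₖ₊₁²)/dₖ, aₖ₊₁ = ⌊(a₀+mₖ₊₁)/dₖ₊₁⌋:
  k=1: m=26, d=52, a=1
  k=2: m=26, d=1, a=52
d=1 and a=2a₀=52 at k=2, so the next step gives (m, d) = (26, 52) again — its k=1 value — and the period has length 2.

[26; 1, 52]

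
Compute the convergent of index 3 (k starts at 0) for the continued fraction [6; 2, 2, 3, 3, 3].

109/17

Using pₖ = aₖpₖ₋₁ + pₖ₋₂, qₖ = aₖqₖ₋₁ + qₖ₋₂ (with p₋₁=1, p₋₂=0, q₋₁=0, q₋₂=1):
  k=0: a=6, p=6, q=1
  k=1: a=2, p=13, q=2
  k=2: a=2, p=32, q=5
  k=3: a=3, p=109, q=17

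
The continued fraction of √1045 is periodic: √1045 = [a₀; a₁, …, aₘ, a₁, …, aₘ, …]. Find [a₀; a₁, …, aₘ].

a₀ = ⌊√1045⌋ = 32.
With m₀=0, d₀=1 and mₖ₊₁ = dₖaₖ − mₖ, dₖ₊₁ = (n − mₖ₊₁²)/dₖ, aₖ₊₁ = ⌊(a₀+mₖ₊₁)/dₖ₊₁⌋:
  k=1: m=32, d=21, a=3
  k=2: m=31, d=4, a=15
  k=3: m=29, d=51, a=1
  k=4: m=22, d=11, a=4
  k=5: m=22, d=51, a=1
  k=6: m=29, d=4, a=15
  k=7: m=31, d=21, a=3
  k=8: m=32, d=1, a=64
d=1 and a=2a₀=64 at k=8, so the next step gives (m, d) = (32, 21) again — its k=1 value — and the period has length 8.

[32; 3, 15, 1, 4, 1, 15, 3, 64]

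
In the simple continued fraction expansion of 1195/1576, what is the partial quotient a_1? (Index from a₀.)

1195 = 0·1576 + 1195   →  a_0 = 0
1576 = 1·1195 + 381   →  a_1 = 1

1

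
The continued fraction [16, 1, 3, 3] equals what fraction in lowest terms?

218/13

Using pₖ = aₖpₖ₋₁ + pₖ₋₂ and qₖ = aₖqₖ₋₁ + qₖ₋₂:
  k=0: a=16, p=16, q=1
  k=1: a=1, p=17, q=1
  k=2: a=3, p=67, q=4
  k=3: a=3, p=218, q=13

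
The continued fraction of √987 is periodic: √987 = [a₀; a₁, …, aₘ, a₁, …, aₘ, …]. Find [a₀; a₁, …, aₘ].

[31; 2, 2, 2, 62]

a₀ = ⌊√987⌋ = 31.
With m₀=0, d₀=1 and mₖ₊₁ = dₖaₖ − mₖ, dₖ₊₁ = (n − mₖ₊₁²)/dₖ, aₖ₊₁ = ⌊(a₀+mₖ₊₁)/dₖ₊₁⌋:
  k=1: m=31, d=26, a=2
  k=2: m=21, d=21, a=2
  k=3: m=21, d=26, a=2
  k=4: m=31, d=1, a=62
d=1 and a=2a₀=62 at k=4, so the next step gives (m, d) = (31, 26) again — its k=1 value — and the period has length 4.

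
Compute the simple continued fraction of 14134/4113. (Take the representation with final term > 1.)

[3; 2, 3, 2, 3, 5, 2, 6]

14134 = 3·4113 + 1795
4113 = 2·1795 + 523
1795 = 3·523 + 226
523 = 2·226 + 71
226 = 3·71 + 13
71 = 5·13 + 6
13 = 2·6 + 1
6 = 6·1 + 0  (stop)
So 14134/4113 = [3; 2, 3, 2, 3, 5, 2, 6].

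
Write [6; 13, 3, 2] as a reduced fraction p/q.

Using pₖ = aₖpₖ₋₁ + pₖ₋₂ and qₖ = aₖqₖ₋₁ + qₖ₋₂:
  k=0: a=6, p=6, q=1
  k=1: a=13, p=79, q=13
  k=2: a=3, p=243, q=40
  k=3: a=2, p=565, q=93

565/93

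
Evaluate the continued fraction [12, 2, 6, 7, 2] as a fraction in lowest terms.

2480/199

Using pₖ = aₖpₖ₋₁ + pₖ₋₂ and qₖ = aₖqₖ₋₁ + qₖ₋₂:
  k=0: a=12, p=12, q=1
  k=1: a=2, p=25, q=2
  k=2: a=6, p=162, q=13
  k=3: a=7, p=1159, q=93
  k=4: a=2, p=2480, q=199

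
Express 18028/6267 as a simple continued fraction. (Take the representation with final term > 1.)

[2; 1, 7, 9, 3, 5, 5]

18028 = 2×6267 + 5494
6267 = 1×5494 + 773
5494 = 7×773 + 83
773 = 9×83 + 26
83 = 3×26 + 5
26 = 5×5 + 1
5 = 5×1 + 0  (stop)
So 18028/6267 = [2; 1, 7, 9, 3, 5, 5].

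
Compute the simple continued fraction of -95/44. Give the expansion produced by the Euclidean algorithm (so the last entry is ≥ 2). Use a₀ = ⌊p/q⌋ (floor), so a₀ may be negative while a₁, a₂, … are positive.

-95 = -3*44 + 37
44 = 1*37 + 7
37 = 5*7 + 2
7 = 3*2 + 1
2 = 2*1 + 0  (stop)
So -95/44 = [-3; 1, 5, 3, 2].

[-3; 1, 5, 3, 2]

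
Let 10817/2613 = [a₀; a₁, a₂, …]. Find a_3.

10817 = 4·2613 + 365   →  a_0 = 4
2613 = 7·365 + 58   →  a_1 = 7
365 = 6·58 + 17   →  a_2 = 6
58 = 3·17 + 7   →  a_3 = 3

3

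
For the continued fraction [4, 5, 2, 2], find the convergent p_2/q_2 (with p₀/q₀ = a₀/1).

46/11

Using pₖ = aₖpₖ₋₁ + pₖ₋₂, qₖ = aₖqₖ₋₁ + qₖ₋₂ (with p₋₁=1, p₋₂=0, q₋₁=0, q₋₂=1):
  k=0: a=4, p=4, q=1
  k=1: a=5, p=21, q=5
  k=2: a=2, p=46, q=11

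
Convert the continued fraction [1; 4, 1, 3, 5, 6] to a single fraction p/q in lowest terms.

Fold from the inside: start with 6/1.
  5 + 1/6 = 31/6
  3 + 6/31 = 99/31
  1 + 31/99 = 130/99
  4 + 99/130 = 619/130
  1 + 130/619 = 749/619

749/619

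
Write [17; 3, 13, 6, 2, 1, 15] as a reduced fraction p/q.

Fold from the inside: start with 15/1.
  1 + 1/15 = 16/15
  2 + 15/16 = 47/16
  6 + 16/47 = 298/47
  13 + 47/298 = 3921/298
  3 + 298/3921 = 12061/3921
  17 + 3921/12061 = 208958/12061

208958/12061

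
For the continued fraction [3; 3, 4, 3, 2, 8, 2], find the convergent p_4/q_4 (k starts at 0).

Using pₖ = aₖpₖ₋₁ + pₖ₋₂, qₖ = aₖqₖ₋₁ + qₖ₋₂ (with p₋₁=1, p₋₂=0, q₋₁=0, q₋₂=1):
  k=0: a=3, p=3, q=1
  k=1: a=3, p=10, q=3
  k=2: a=4, p=43, q=13
  k=3: a=3, p=139, q=42
  k=4: a=2, p=321, q=97

321/97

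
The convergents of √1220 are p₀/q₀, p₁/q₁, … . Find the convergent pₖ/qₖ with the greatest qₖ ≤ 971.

√1220 = [34; 1, 12, 1, 68, …] (period length 4).
Convergents:
  p_0/q_0 = 34/1
  p_1/q_1 = 35/1
  p_2/q_2 = 454/13
  p_3/q_3 = 489/14
  p_4/q_4 = 33706/965
  p_5/q_5 = 34195/979
q_4 = 965 ≤ 971 < 979 = q_5, so the answer is 33706/965.

33706/965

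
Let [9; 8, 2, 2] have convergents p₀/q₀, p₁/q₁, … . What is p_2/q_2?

155/17

Using pₖ = aₖpₖ₋₁ + pₖ₋₂, qₖ = aₖqₖ₋₁ + qₖ₋₂ (with p₋₁=1, p₋₂=0, q₋₁=0, q₋₂=1):
  k=0: a=9, p=9, q=1
  k=1: a=8, p=73, q=8
  k=2: a=2, p=155, q=17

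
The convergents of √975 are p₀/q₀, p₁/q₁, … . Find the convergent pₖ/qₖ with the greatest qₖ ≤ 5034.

√975 = [31; 4, 2, 4, 62, …] (period length 4).
Convergents:
  p_0/q_0 = 31/1
  p_1/q_1 = 125/4
  p_2/q_2 = 281/9
  p_3/q_3 = 1249/40
  p_4/q_4 = 77719/2489
  p_5/q_5 = 312125/9996
q_4 = 2489 ≤ 5034 < 9996 = q_5, so the answer is 77719/2489.

77719/2489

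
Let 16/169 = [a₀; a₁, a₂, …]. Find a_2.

1

16 = 0·169 + 16   →  a_0 = 0
169 = 10·16 + 9   →  a_1 = 10
16 = 1·9 + 7   →  a_2 = 1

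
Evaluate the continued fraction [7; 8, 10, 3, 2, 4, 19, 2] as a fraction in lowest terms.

Fold from the inside: start with 2/1.
  19 + 1/2 = 39/2
  4 + 2/39 = 158/39
  2 + 39/158 = 355/158
  3 + 158/355 = 1223/355
  10 + 355/1223 = 12585/1223
  8 + 1223/12585 = 101903/12585
  7 + 12585/101903 = 725906/101903

725906/101903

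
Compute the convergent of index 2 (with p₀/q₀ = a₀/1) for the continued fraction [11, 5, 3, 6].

179/16

Using pₖ = aₖpₖ₋₁ + pₖ₋₂, qₖ = aₖqₖ₋₁ + qₖ₋₂ (with p₋₁=1, p₋₂=0, q₋₁=0, q₋₂=1):
  k=0: a=11, p=11, q=1
  k=1: a=5, p=56, q=5
  k=2: a=3, p=179, q=16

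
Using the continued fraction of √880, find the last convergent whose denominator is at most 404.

√880 = [29; 1, 1, 1, 58, …] (period length 4).
Convergents:
  p_0/q_0 = 29/1
  p_1/q_1 = 30/1
  p_2/q_2 = 59/2
  p_3/q_3 = 89/3
  p_4/q_4 = 5221/176
  p_5/q_5 = 5310/179
  p_6/q_6 = 10531/355
  p_7/q_7 = 15841/534
q_6 = 355 ≤ 404 < 534 = q_7, so the answer is 10531/355.

10531/355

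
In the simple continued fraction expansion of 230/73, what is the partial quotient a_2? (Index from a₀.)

230 = 3·73 + 11   →  a_0 = 3
73 = 6·11 + 7   →  a_1 = 6
11 = 1·7 + 4   →  a_2 = 1

1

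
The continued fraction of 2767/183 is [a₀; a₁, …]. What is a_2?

2767 = 15·183 + 22   →  a_0 = 15
183 = 8·22 + 7   →  a_1 = 8
22 = 3·7 + 1   →  a_2 = 3

3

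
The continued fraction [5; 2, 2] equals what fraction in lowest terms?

27/5

Fold from the inside: start with 2/1.
  2 + 1/2 = 5/2
  5 + 2/5 = 27/5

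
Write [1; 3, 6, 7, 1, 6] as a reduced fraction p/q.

Fold from the inside: start with 6/1.
  1 + 1/6 = 7/6
  7 + 6/7 = 55/7
  6 + 7/55 = 337/55
  3 + 55/337 = 1066/337
  1 + 337/1066 = 1403/1066

1403/1066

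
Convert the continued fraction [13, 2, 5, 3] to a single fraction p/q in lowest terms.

471/35

Fold from the inside: start with 3/1.
  5 + 1/3 = 16/3
  2 + 3/16 = 35/16
  13 + 16/35 = 471/35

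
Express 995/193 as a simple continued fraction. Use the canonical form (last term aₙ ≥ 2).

[5; 6, 2, 3, 4]

995 = 5*193 + 30
193 = 6*30 + 13
30 = 2*13 + 4
13 = 3*4 + 1
4 = 4*1 + 0  (stop)
So 995/193 = [5; 6, 2, 3, 4].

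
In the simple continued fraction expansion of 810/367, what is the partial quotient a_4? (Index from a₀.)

1

810 = 2·367 + 76   →  a_0 = 2
367 = 4·76 + 63   →  a_1 = 4
76 = 1·63 + 13   →  a_2 = 1
63 = 4·13 + 11   →  a_3 = 4
13 = 1·11 + 2   →  a_4 = 1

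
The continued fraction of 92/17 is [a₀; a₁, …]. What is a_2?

92 = 5·17 + 7   →  a_0 = 5
17 = 2·7 + 3   →  a_1 = 2
7 = 2·3 + 1   →  a_2 = 2

2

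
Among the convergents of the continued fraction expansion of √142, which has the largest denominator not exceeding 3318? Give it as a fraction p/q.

37477/3145

√142 = [11; 1, 10, 1, 22, …] (period length 4).
Convergents:
  p_0/q_0 = 11/1
  p_1/q_1 = 12/1
  p_2/q_2 = 131/11
  p_3/q_3 = 143/12
  p_4/q_4 = 3277/275
  p_5/q_5 = 3420/287
  p_6/q_6 = 37477/3145
  p_7/q_7 = 40897/3432
q_6 = 3145 ≤ 3318 < 3432 = q_7, so the answer is 37477/3145.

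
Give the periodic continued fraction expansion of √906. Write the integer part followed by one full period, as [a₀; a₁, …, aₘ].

[30; 10, 60]

a₀ = ⌊√906⌋ = 30.
With m₀=0, d₀=1 and mₖ₊₁ = dₖaₖ − mₖ, dₖ₊₁ = (n − mₖ₊₁²)/dₖ, aₖ₊₁ = ⌊(a₀+mₖ₊₁)/dₖ₊₁⌋:
  k=1: m=30, d=6, a=10
  k=2: m=30, d=1, a=60
d=1 and a=2a₀=60 at k=2, so the next step gives (m, d) = (30, 6) again — its k=1 value — and the period has length 2.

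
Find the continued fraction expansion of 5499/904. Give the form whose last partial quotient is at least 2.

5499 = 6*904 + 75
904 = 12*75 + 4
75 = 18*4 + 3
4 = 1*3 + 1
3 = 3*1 + 0  (stop)
So 5499/904 = [6; 12, 18, 1, 3].

[6; 12, 18, 1, 3]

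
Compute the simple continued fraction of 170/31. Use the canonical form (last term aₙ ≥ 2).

170 = 5·31 + 15
31 = 2·15 + 1
15 = 15·1 + 0  (stop)
So 170/31 = [5; 2, 15].

[5; 2, 15]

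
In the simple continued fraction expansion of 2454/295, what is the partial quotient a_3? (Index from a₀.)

2454 = 8·295 + 94   →  a_0 = 8
295 = 3·94 + 13   →  a_1 = 3
94 = 7·13 + 3   →  a_2 = 7
13 = 4·3 + 1   →  a_3 = 4

4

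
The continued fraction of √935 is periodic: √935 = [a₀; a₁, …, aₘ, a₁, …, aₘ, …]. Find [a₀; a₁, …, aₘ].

a₀ = ⌊√935⌋ = 30.
With m₀=0, d₀=1 and mₖ₊₁ = dₖaₖ − mₖ, dₖ₊₁ = (n − mₖ₊₁²)/dₖ, aₖ₊₁ = ⌊(a₀+mₖ₊₁)/dₖ₊₁⌋:
  k=1: m=30, d=35, a=1
  k=2: m=5, d=26, a=1
  k=3: m=21, d=19, a=2
  k=4: m=17, d=34, a=1
  k=5: m=17, d=19, a=2
  k=6: m=21, d=26, a=1
  k=7: m=5, d=35, a=1
  k=8: m=30, d=1, a=60
d=1 and a=2a₀=60 at k=8, so the next step gives (m, d) = (30, 35) again — its k=1 value — and the period has length 8.

[30; 1, 1, 2, 1, 2, 1, 1, 60]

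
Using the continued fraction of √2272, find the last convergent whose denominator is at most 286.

√2272 = [47; 1, 1, 1, 94, …] (period length 4).
Convergents:
  p_0/q_0 = 47/1
  p_1/q_1 = 48/1
  p_2/q_2 = 95/2
  p_3/q_3 = 143/3
  p_4/q_4 = 13537/284
  p_5/q_5 = 13680/287
q_4 = 284 ≤ 286 < 287 = q_5, so the answer is 13537/284.

13537/284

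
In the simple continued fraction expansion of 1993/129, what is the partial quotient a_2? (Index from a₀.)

1993 = 15·129 + 58   →  a_0 = 15
129 = 2·58 + 13   →  a_1 = 2
58 = 4·13 + 6   →  a_2 = 4

4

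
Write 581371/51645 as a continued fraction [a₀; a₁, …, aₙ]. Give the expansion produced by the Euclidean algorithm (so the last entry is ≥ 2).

[11; 3, 1, 8, 10, 16, 9]

581371 = 11×51645 + 13276
51645 = 3×13276 + 11817
13276 = 1×11817 + 1459
11817 = 8×1459 + 145
1459 = 10×145 + 9
145 = 16×9 + 1
9 = 9×1 + 0  (stop)
So 581371/51645 = [11; 3, 1, 8, 10, 16, 9].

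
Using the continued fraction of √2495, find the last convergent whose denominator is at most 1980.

98851/1979

√2495 = [49; 1, 18, 1, 98, …] (period length 4).
Convergents:
  p_0/q_0 = 49/1
  p_1/q_1 = 50/1
  p_2/q_2 = 949/19
  p_3/q_3 = 999/20
  p_4/q_4 = 98851/1979
  p_5/q_5 = 99850/1999
q_4 = 1979 ≤ 1980 < 1999 = q_5, so the answer is 98851/1979.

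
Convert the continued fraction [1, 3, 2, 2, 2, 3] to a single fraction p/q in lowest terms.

Fold from the inside: start with 3/1.
  2 + 1/3 = 7/3
  2 + 3/7 = 17/7
  2 + 7/17 = 41/17
  3 + 17/41 = 140/41
  1 + 41/140 = 181/140

181/140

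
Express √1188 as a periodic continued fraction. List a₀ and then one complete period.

a₀ = ⌊√1188⌋ = 34.
With m₀=0, d₀=1 and mₖ₊₁ = dₖaₖ − mₖ, dₖ₊₁ = (n − mₖ₊₁²)/dₖ, aₖ₊₁ = ⌊(a₀+mₖ₊₁)/dₖ₊₁⌋:
  k=1: m=34, d=32, a=2
  k=2: m=30, d=9, a=7
  k=3: m=33, d=11, a=6
  k=4: m=33, d=9, a=7
  k=5: m=30, d=32, a=2
  k=6: m=34, d=1, a=68
d=1 and a=2a₀=68 at k=6, so the next step gives (m, d) = (34, 32) again — its k=1 value — and the period has length 6.

[34; 2, 7, 6, 7, 2, 68]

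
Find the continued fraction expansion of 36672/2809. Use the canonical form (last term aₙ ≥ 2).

36672 = 13×2809 + 155
2809 = 18×155 + 19
155 = 8×19 + 3
19 = 6×3 + 1
3 = 3×1 + 0  (stop)
So 36672/2809 = [13; 18, 8, 6, 3].

[13; 18, 8, 6, 3]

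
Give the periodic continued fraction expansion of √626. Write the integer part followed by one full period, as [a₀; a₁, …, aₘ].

a₀ = ⌊√626⌋ = 25.
With m₀=0, d₀=1 and mₖ₊₁ = dₖaₖ − mₖ, dₖ₊₁ = (n − mₖ₊₁²)/dₖ, aₖ₊₁ = ⌊(a₀+mₖ₊₁)/dₖ₊₁⌋:
  k=1: m=25, d=1, a=50
d=1 and a=2a₀=50 at k=1, so the next step gives (m, d) = (25, 1) again — its k=1 value — and the period has length 1.

[25; 50]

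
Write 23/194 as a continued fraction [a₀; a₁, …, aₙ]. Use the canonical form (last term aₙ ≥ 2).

[0; 8, 2, 3, 3]

23 = 0*194 + 23
194 = 8*23 + 10
23 = 2*10 + 3
10 = 3*3 + 1
3 = 3*1 + 0  (stop)
So 23/194 = [0; 8, 2, 3, 3].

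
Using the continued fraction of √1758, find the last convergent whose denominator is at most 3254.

√1758 = [41; 1, 12, 1, 82, …] (period length 4).
Convergents:
  p_0/q_0 = 41/1
  p_1/q_1 = 42/1
  p_2/q_2 = 545/13
  p_3/q_3 = 587/14
  p_4/q_4 = 48679/1161
  p_5/q_5 = 49266/1175
  p_6/q_6 = 639871/15261
q_5 = 1175 ≤ 3254 < 15261 = q_6, so the answer is 49266/1175.

49266/1175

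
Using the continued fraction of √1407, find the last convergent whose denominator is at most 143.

√1407 = [37; 1, 1, 24, 1, 1, 74, …] (period length 6).
Convergents:
  p_0/q_0 = 37/1
  p_1/q_1 = 38/1
  p_2/q_2 = 75/2
  p_3/q_3 = 1838/49
  p_4/q_4 = 1913/51
  p_5/q_5 = 3751/100
  p_6/q_6 = 279487/7451
q_5 = 100 ≤ 143 < 7451 = q_6, so the answer is 3751/100.

3751/100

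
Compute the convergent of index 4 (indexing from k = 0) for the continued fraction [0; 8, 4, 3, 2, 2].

Using pₖ = aₖpₖ₋₁ + pₖ₋₂, qₖ = aₖqₖ₋₁ + qₖ₋₂ (with p₋₁=1, p₋₂=0, q₋₁=0, q₋₂=1):
  k=0: a=0, p=0, q=1
  k=1: a=8, p=1, q=8
  k=2: a=4, p=4, q=33
  k=3: a=3, p=13, q=107
  k=4: a=2, p=30, q=247

30/247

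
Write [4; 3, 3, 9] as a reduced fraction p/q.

Using pₖ = aₖpₖ₋₁ + pₖ₋₂ and qₖ = aₖqₖ₋₁ + qₖ₋₂:
  k=0: a=4, p=4, q=1
  k=1: a=3, p=13, q=3
  k=2: a=3, p=43, q=10
  k=3: a=9, p=400, q=93

400/93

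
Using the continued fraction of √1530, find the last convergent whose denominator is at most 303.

√1530 = [39; 8, 1, 2, 8, 2, 1, 8, 78, …] (period length 8).
Convergents:
  p_0/q_0 = 39/1
  p_1/q_1 = 313/8
  p_2/q_2 = 352/9
  p_3/q_3 = 1017/26
  p_4/q_4 = 8488/217
  p_5/q_5 = 17993/460
q_4 = 217 ≤ 303 < 460 = q_5, so the answer is 8488/217.

8488/217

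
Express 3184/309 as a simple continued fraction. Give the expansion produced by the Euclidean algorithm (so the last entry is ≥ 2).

3184 = 10*309 + 94
309 = 3*94 + 27
94 = 3*27 + 13
27 = 2*13 + 1
13 = 13*1 + 0  (stop)
So 3184/309 = [10; 3, 3, 2, 13].

[10; 3, 3, 2, 13]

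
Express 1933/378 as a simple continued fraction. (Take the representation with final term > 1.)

1933 = 5·378 + 43
378 = 8·43 + 34
43 = 1·34 + 9
34 = 3·9 + 7
9 = 1·7 + 2
7 = 3·2 + 1
2 = 2·1 + 0  (stop)
So 1933/378 = [5; 8, 1, 3, 1, 3, 2].

[5; 8, 1, 3, 1, 3, 2]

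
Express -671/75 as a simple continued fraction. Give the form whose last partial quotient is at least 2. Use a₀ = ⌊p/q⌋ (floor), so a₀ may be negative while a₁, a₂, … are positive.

-671 = -9×75 + 4
75 = 18×4 + 3
4 = 1×3 + 1
3 = 3×1 + 0  (stop)
So -671/75 = [-9; 18, 1, 3].

[-9; 18, 1, 3]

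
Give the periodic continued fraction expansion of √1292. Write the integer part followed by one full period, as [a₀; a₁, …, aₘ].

[35; 1, 16, 1, 70]

a₀ = ⌊√1292⌋ = 35.
With m₀=0, d₀=1 and mₖ₊₁ = dₖaₖ − mₖ, dₖ₊₁ = (n − mₖ₊₁²)/dₖ, aₖ₊₁ = ⌊(a₀+mₖ₊₁)/dₖ₊₁⌋:
  k=1: m=35, d=67, a=1
  k=2: m=32, d=4, a=16
  k=3: m=32, d=67, a=1
  k=4: m=35, d=1, a=70
d=1 and a=2a₀=70 at k=4, so the next step gives (m, d) = (35, 67) again — its k=1 value — and the period has length 4.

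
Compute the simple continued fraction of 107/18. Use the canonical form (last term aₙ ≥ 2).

[5; 1, 17]

107 = 5·18 + 17
18 = 1·17 + 1
17 = 17·1 + 0  (stop)
So 107/18 = [5; 1, 17].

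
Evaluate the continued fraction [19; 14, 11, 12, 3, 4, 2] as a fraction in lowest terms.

Using pₖ = aₖpₖ₋₁ + pₖ₋₂ and qₖ = aₖqₖ₋₁ + qₖ₋₂:
  k=0: a=19, p=19, q=1
  k=1: a=14, p=267, q=14
  k=2: a=11, p=2956, q=155
  k=3: a=12, p=35739, q=1874
  k=4: a=3, p=110173, q=5777
  k=5: a=4, p=476431, q=24982
  k=6: a=2, p=1063035, q=55741

1063035/55741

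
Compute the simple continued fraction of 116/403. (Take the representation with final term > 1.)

116 = 0·403 + 116
403 = 3·116 + 55
116 = 2·55 + 6
55 = 9·6 + 1
6 = 6·1 + 0  (stop)
So 116/403 = [0; 3, 2, 9, 6].

[0; 3, 2, 9, 6]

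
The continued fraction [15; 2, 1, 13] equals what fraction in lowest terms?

Using pₖ = aₖpₖ₋₁ + pₖ₋₂ and qₖ = aₖqₖ₋₁ + qₖ₋₂:
  k=0: a=15, p=15, q=1
  k=1: a=2, p=31, q=2
  k=2: a=1, p=46, q=3
  k=3: a=13, p=629, q=41

629/41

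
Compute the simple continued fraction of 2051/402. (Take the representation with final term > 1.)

[5; 9, 1, 4, 8]

2051 = 5*402 + 41
402 = 9*41 + 33
41 = 1*33 + 8
33 = 4*8 + 1
8 = 8*1 + 0  (stop)
So 2051/402 = [5; 9, 1, 4, 8].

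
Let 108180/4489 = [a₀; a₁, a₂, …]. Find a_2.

9

108180 = 24·4489 + 444   →  a_0 = 24
4489 = 10·444 + 49   →  a_1 = 10
444 = 9·49 + 3   →  a_2 = 9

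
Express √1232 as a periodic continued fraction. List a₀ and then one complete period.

a₀ = ⌊√1232⌋ = 35.

[35; 10, 70]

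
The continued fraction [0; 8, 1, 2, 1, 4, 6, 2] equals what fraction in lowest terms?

255/2228

Fold from the inside: start with 2/1.
  6 + 1/2 = 13/2
  4 + 2/13 = 54/13
  1 + 13/54 = 67/54
  2 + 54/67 = 188/67
  1 + 67/188 = 255/188
  8 + 188/255 = 2228/255
  0 + 255/2228 = 255/2228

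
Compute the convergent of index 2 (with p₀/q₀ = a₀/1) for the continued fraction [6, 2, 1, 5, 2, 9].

19/3

Using pₖ = aₖpₖ₋₁ + pₖ₋₂, qₖ = aₖqₖ₋₁ + qₖ₋₂ (with p₋₁=1, p₋₂=0, q₋₁=0, q₋₂=1):
  k=0: a=6, p=6, q=1
  k=1: a=2, p=13, q=2
  k=2: a=1, p=19, q=3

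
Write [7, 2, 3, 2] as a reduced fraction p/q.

119/16

Fold from the inside: start with 2/1.
  3 + 1/2 = 7/2
  2 + 2/7 = 16/7
  7 + 7/16 = 119/16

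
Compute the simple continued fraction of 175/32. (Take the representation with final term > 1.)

[5; 2, 7, 2]

175 = 5*32 + 15
32 = 2*15 + 2
15 = 7*2 + 1
2 = 2*1 + 0  (stop)
So 175/32 = [5; 2, 7, 2].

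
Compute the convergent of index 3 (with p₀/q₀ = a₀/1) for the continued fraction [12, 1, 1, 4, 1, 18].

Using pₖ = aₖpₖ₋₁ + pₖ₋₂, qₖ = aₖqₖ₋₁ + qₖ₋₂ (with p₋₁=1, p₋₂=0, q₋₁=0, q₋₂=1):
  k=0: a=12, p=12, q=1
  k=1: a=1, p=13, q=1
  k=2: a=1, p=25, q=2
  k=3: a=4, p=113, q=9

113/9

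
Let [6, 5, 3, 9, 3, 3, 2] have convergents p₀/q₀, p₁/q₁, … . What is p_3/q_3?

Using pₖ = aₖpₖ₋₁ + pₖ₋₂, qₖ = aₖqₖ₋₁ + qₖ₋₂ (with p₋₁=1, p₋₂=0, q₋₁=0, q₋₂=1):
  k=0: a=6, p=6, q=1
  k=1: a=5, p=31, q=5
  k=2: a=3, p=99, q=16
  k=3: a=9, p=922, q=149

922/149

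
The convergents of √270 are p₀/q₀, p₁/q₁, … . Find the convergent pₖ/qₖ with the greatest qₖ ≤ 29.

√270 = [16; 2, 3, 6, 3, 2, 32, …] (period length 6).
Convergents:
  p_0/q_0 = 16/1
  p_1/q_1 = 33/2
  p_2/q_2 = 115/7
  p_3/q_3 = 723/44
q_2 = 7 ≤ 29 < 44 = q_3, so the answer is 115/7.

115/7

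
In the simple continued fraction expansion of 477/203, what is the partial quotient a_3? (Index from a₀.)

6

477 = 2·203 + 71   →  a_0 = 2
203 = 2·71 + 61   →  a_1 = 2
71 = 1·61 + 10   →  a_2 = 1
61 = 6·10 + 1   →  a_3 = 6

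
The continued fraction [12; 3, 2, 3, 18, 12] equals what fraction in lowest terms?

65047/5292

Fold from the inside: start with 12/1.
  18 + 1/12 = 217/12
  3 + 12/217 = 663/217
  2 + 217/663 = 1543/663
  3 + 663/1543 = 5292/1543
  12 + 1543/5292 = 65047/5292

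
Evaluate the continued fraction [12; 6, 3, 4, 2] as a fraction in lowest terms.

2225/183

Using pₖ = aₖpₖ₋₁ + pₖ₋₂ and qₖ = aₖqₖ₋₁ + qₖ₋₂:
  k=0: a=12, p=12, q=1
  k=1: a=6, p=73, q=6
  k=2: a=3, p=231, q=19
  k=3: a=4, p=997, q=82
  k=4: a=2, p=2225, q=183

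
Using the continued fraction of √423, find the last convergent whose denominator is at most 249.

4607/224

√423 = [20; 1, 1, 3, 4, 3, 1, 1, 40, …] (period length 8).
Convergents:
  p_0/q_0 = 20/1
  p_1/q_1 = 21/1
  p_2/q_2 = 41/2
  p_3/q_3 = 144/7
  p_4/q_4 = 617/30
  p_5/q_5 = 1995/97
  p_6/q_6 = 2612/127
  p_7/q_7 = 4607/224
  p_8/q_8 = 186892/9087
q_7 = 224 ≤ 249 < 9087 = q_8, so the answer is 4607/224.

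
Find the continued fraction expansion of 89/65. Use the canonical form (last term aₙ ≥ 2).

89 = 1×65 + 24
65 = 2×24 + 17
24 = 1×17 + 7
17 = 2×7 + 3
7 = 2×3 + 1
3 = 3×1 + 0  (stop)
So 89/65 = [1; 2, 1, 2, 2, 3].

[1; 2, 1, 2, 2, 3]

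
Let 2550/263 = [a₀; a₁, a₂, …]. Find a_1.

1

2550 = 9·263 + 183   →  a_0 = 9
263 = 1·183 + 80   →  a_1 = 1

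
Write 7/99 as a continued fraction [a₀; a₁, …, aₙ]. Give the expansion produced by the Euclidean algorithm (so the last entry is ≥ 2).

7 = 0*99 + 7
99 = 14*7 + 1
7 = 7*1 + 0  (stop)
So 7/99 = [0; 14, 7].

[0; 14, 7]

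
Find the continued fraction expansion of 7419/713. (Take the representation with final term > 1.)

7419 = 10×713 + 289
713 = 2×289 + 135
289 = 2×135 + 19
135 = 7×19 + 2
19 = 9×2 + 1
2 = 2×1 + 0  (stop)
So 7419/713 = [10; 2, 2, 7, 9, 2].

[10; 2, 2, 7, 9, 2]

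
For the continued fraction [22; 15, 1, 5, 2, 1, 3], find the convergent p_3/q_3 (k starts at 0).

Using pₖ = aₖpₖ₋₁ + pₖ₋₂, qₖ = aₖqₖ₋₁ + qₖ₋₂ (with p₋₁=1, p₋₂=0, q₋₁=0, q₋₂=1):
  k=0: a=22, p=22, q=1
  k=1: a=15, p=331, q=15
  k=2: a=1, p=353, q=16
  k=3: a=5, p=2096, q=95

2096/95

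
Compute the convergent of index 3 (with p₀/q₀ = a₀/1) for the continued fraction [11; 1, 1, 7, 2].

Using pₖ = aₖpₖ₋₁ + pₖ₋₂, qₖ = aₖqₖ₋₁ + qₖ₋₂ (with p₋₁=1, p₋₂=0, q₋₁=0, q₋₂=1):
  k=0: a=11, p=11, q=1
  k=1: a=1, p=12, q=1
  k=2: a=1, p=23, q=2
  k=3: a=7, p=173, q=15

173/15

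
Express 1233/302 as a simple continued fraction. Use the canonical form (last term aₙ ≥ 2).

1233 = 4·302 + 25
302 = 12·25 + 2
25 = 12·2 + 1
2 = 2·1 + 0  (stop)
So 1233/302 = [4; 12, 12, 2].

[4; 12, 12, 2]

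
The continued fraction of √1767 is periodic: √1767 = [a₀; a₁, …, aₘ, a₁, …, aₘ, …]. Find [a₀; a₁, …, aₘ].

a₀ = ⌊√1767⌋ = 42.

[42; 28, 84]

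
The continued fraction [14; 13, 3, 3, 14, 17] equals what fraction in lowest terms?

Fold from the inside: start with 17/1.
  14 + 1/17 = 239/17
  3 + 17/239 = 734/239
  3 + 239/734 = 2441/734
  13 + 734/2441 = 32467/2441
  14 + 2441/32467 = 456979/32467

456979/32467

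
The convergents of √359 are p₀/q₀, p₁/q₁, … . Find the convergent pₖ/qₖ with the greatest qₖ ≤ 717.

√359 = [18; 1, 17, 1, 36, …] (period length 4).
Convergents:
  p_0/q_0 = 18/1
  p_1/q_1 = 19/1
  p_2/q_2 = 341/18
  p_3/q_3 = 360/19
  p_4/q_4 = 13301/702
  p_5/q_5 = 13661/721
q_4 = 702 ≤ 717 < 721 = q_5, so the answer is 13301/702.

13301/702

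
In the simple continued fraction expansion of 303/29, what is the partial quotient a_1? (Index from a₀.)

2

303 = 10·29 + 13   →  a_0 = 10
29 = 2·13 + 3   →  a_1 = 2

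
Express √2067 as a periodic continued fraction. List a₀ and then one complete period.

a₀ = ⌊√2067⌋ = 45.
With m₀=0, d₀=1 and mₖ₊₁ = dₖaₖ − mₖ, dₖ₊₁ = (n − mₖ₊₁²)/dₖ, aₖ₊₁ = ⌊(a₀+mₖ₊₁)/dₖ₊₁⌋:
  k=1: m=45, d=42, a=2
  k=2: m=39, d=13, a=6
  k=3: m=39, d=42, a=2
  k=4: m=45, d=1, a=90
d=1 and a=2a₀=90 at k=4, so the next step gives (m, d) = (45, 42) again — its k=1 value — and the period has length 4.

[45; 2, 6, 2, 90]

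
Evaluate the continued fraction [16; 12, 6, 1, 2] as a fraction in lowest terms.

Using pₖ = aₖpₖ₋₁ + pₖ₋₂ and qₖ = aₖqₖ₋₁ + qₖ₋₂:
  k=0: a=16, p=16, q=1
  k=1: a=12, p=193, q=12
  k=2: a=6, p=1174, q=73
  k=3: a=1, p=1367, q=85
  k=4: a=2, p=3908, q=243

3908/243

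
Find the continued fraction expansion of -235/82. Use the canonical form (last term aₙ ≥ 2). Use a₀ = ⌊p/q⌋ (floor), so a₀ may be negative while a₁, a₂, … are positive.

-235 = -3×82 + 11
82 = 7×11 + 5
11 = 2×5 + 1
5 = 5×1 + 0  (stop)
So -235/82 = [-3; 7, 2, 5].

[-3; 7, 2, 5]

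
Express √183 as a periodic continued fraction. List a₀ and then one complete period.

a₀ = ⌊√183⌋ = 13.
With m₀=0, d₀=1 and mₖ₊₁ = dₖaₖ − mₖ, dₖ₊₁ = (n − mₖ₊₁²)/dₖ, aₖ₊₁ = ⌊(a₀+mₖ₊₁)/dₖ₊₁⌋:
  k=1: m=13, d=14, a=1
  k=2: m=1, d=13, a=1
  k=3: m=12, d=3, a=8
  k=4: m=12, d=13, a=1
  k=5: m=1, d=14, a=1
  k=6: m=13, d=1, a=26
d=1 and a=2a₀=26 at k=6, so the next step gives (m, d) = (13, 14) again — its k=1 value — and the period has length 6.

[13; 1, 1, 8, 1, 1, 26]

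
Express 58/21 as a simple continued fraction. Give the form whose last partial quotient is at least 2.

[2; 1, 3, 5]

58 = 2·21 + 16
21 = 1·16 + 5
16 = 3·5 + 1
5 = 5·1 + 0  (stop)
So 58/21 = [2; 1, 3, 5].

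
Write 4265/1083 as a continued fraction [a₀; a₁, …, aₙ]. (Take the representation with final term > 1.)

4265 = 3·1083 + 1016
1083 = 1·1016 + 67
1016 = 15·67 + 11
67 = 6·11 + 1
11 = 11·1 + 0  (stop)
So 4265/1083 = [3; 1, 15, 6, 11].

[3; 1, 15, 6, 11]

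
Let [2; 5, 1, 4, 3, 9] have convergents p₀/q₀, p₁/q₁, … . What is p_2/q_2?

Using pₖ = aₖpₖ₋₁ + pₖ₋₂, qₖ = aₖqₖ₋₁ + qₖ₋₂ (with p₋₁=1, p₋₂=0, q₋₁=0, q₋₂=1):
  k=0: a=2, p=2, q=1
  k=1: a=5, p=11, q=5
  k=2: a=1, p=13, q=6

13/6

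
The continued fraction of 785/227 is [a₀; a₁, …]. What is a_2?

5

785 = 3·227 + 104   →  a_0 = 3
227 = 2·104 + 19   →  a_1 = 2
104 = 5·19 + 9   →  a_2 = 5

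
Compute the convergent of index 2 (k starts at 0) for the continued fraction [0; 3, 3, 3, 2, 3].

3/10

Using pₖ = aₖpₖ₋₁ + pₖ₋₂, qₖ = aₖqₖ₋₁ + qₖ₋₂ (with p₋₁=1, p₋₂=0, q₋₁=0, q₋₂=1):
  k=0: a=0, p=0, q=1
  k=1: a=3, p=1, q=3
  k=2: a=3, p=3, q=10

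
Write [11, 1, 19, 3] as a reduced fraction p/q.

Fold from the inside: start with 3/1.
  19 + 1/3 = 58/3
  1 + 3/58 = 61/58
  11 + 58/61 = 729/61

729/61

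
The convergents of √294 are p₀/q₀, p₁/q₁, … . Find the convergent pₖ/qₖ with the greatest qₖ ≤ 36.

√294 = [17; 6, 1, 4, 1, 6, 34, …] (period length 6).
Convergents:
  p_0/q_0 = 17/1
  p_1/q_1 = 103/6
  p_2/q_2 = 120/7
  p_3/q_3 = 583/34
  p_4/q_4 = 703/41
q_3 = 34 ≤ 36 < 41 = q_4, so the answer is 583/34.

583/34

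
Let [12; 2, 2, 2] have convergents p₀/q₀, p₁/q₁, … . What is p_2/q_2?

Using pₖ = aₖpₖ₋₁ + pₖ₋₂, qₖ = aₖqₖ₋₁ + qₖ₋₂ (with p₋₁=1, p₋₂=0, q₋₁=0, q₋₂=1):
  k=0: a=12, p=12, q=1
  k=1: a=2, p=25, q=2
  k=2: a=2, p=62, q=5

62/5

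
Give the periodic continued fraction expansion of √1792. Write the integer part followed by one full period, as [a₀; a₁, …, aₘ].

[42; 3, 84]

a₀ = ⌊√1792⌋ = 42.
With m₀=0, d₀=1 and mₖ₊₁ = dₖaₖ − mₖ, dₖ₊₁ = (n − mₖ₊₁²)/dₖ, aₖ₊₁ = ⌊(a₀+mₖ₊₁)/dₖ₊₁⌋:
  k=1: m=42, d=28, a=3
  k=2: m=42, d=1, a=84
d=1 and a=2a₀=84 at k=2, so the next step gives (m, d) = (42, 28) again — its k=1 value — and the period has length 2.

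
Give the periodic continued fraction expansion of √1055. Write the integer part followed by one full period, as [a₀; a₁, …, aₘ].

a₀ = ⌊√1055⌋ = 32.
With m₀=0, d₀=1 and mₖ₊₁ = dₖaₖ − mₖ, dₖ₊₁ = (n − mₖ₊₁²)/dₖ, aₖ₊₁ = ⌊(a₀+mₖ₊₁)/dₖ₊₁⌋:
  k=1: m=32, d=31, a=2
  k=2: m=30, d=5, a=12
  k=3: m=30, d=31, a=2
  k=4: m=32, d=1, a=64
d=1 and a=2a₀=64 at k=4, so the next step gives (m, d) = (32, 31) again — its k=1 value — and the period has length 4.

[32; 2, 12, 2, 64]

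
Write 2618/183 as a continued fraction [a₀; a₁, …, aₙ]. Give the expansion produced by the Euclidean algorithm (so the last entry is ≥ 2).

[14; 3, 3, 1, 2, 1, 3]

2618 = 14·183 + 56
183 = 3·56 + 15
56 = 3·15 + 11
15 = 1·11 + 4
11 = 2·4 + 3
4 = 1·3 + 1
3 = 3·1 + 0  (stop)
So 2618/183 = [14; 3, 3, 1, 2, 1, 3].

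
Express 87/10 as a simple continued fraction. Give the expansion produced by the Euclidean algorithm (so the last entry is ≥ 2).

87 = 8·10 + 7
10 = 1·7 + 3
7 = 2·3 + 1
3 = 3·1 + 0  (stop)
So 87/10 = [8; 1, 2, 3].

[8; 1, 2, 3]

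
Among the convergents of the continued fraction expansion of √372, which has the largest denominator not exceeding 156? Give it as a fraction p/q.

√372 = [19; 3, 2, 12, 2, 3, 38, …] (period length 6).
Convergents:
  p_0/q_0 = 19/1
  p_1/q_1 = 58/3
  p_2/q_2 = 135/7
  p_3/q_3 = 1678/87
  p_4/q_4 = 3491/181
q_3 = 87 ≤ 156 < 181 = q_4, so the answer is 1678/87.

1678/87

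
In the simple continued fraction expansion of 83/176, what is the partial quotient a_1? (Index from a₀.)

2

83 = 0·176 + 83   →  a_0 = 0
176 = 2·83 + 10   →  a_1 = 2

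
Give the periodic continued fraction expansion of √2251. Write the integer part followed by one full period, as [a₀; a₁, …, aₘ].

a₀ = ⌊√2251⌋ = 47.

[47; 2, 4, 47, 4, 2, 94]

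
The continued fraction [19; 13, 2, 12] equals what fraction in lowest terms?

6428/337

Fold from the inside: start with 12/1.
  2 + 1/12 = 25/12
  13 + 12/25 = 337/25
  19 + 25/337 = 6428/337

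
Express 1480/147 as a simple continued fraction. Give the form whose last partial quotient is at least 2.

[10; 14, 1, 2, 3]

1480 = 10·147 + 10
147 = 14·10 + 7
10 = 1·7 + 3
7 = 2·3 + 1
3 = 3·1 + 0  (stop)
So 1480/147 = [10; 14, 1, 2, 3].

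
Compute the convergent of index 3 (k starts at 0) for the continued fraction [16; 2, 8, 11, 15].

3113/189

Using pₖ = aₖpₖ₋₁ + pₖ₋₂, qₖ = aₖqₖ₋₁ + qₖ₋₂ (with p₋₁=1, p₋₂=0, q₋₁=0, q₋₂=1):
  k=0: a=16, p=16, q=1
  k=1: a=2, p=33, q=2
  k=2: a=8, p=280, q=17
  k=3: a=11, p=3113, q=189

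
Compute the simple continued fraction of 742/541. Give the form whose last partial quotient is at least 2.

742 = 1×541 + 201
541 = 2×201 + 139
201 = 1×139 + 62
139 = 2×62 + 15
62 = 4×15 + 2
15 = 7×2 + 1
2 = 2×1 + 0  (stop)
So 742/541 = [1; 2, 1, 2, 4, 7, 2].

[1; 2, 1, 2, 4, 7, 2]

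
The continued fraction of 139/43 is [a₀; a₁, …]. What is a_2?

3

139 = 3·43 + 10   →  a_0 = 3
43 = 4·10 + 3   →  a_1 = 4
10 = 3·3 + 1   →  a_2 = 3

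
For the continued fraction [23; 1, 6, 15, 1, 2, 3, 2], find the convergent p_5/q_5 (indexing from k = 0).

7921/332

Using pₖ = aₖpₖ₋₁ + pₖ₋₂, qₖ = aₖqₖ₋₁ + qₖ₋₂ (with p₋₁=1, p₋₂=0, q₋₁=0, q₋₂=1):
  k=0: a=23, p=23, q=1
  k=1: a=1, p=24, q=1
  k=2: a=6, p=167, q=7
  k=3: a=15, p=2529, q=106
  k=4: a=1, p=2696, q=113
  k=5: a=2, p=7921, q=332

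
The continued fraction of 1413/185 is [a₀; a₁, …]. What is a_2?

1413 = 7·185 + 118   →  a_0 = 7
185 = 1·118 + 67   →  a_1 = 1
118 = 1·67 + 51   →  a_2 = 1

1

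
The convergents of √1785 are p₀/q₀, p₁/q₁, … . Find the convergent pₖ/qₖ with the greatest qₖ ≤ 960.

√1785 = [42; 4, 84, …] (period length 2).
Convergents:
  p_0/q_0 = 42/1
  p_1/q_1 = 169/4
  p_2/q_2 = 14238/337
  p_3/q_3 = 57121/1352
q_2 = 337 ≤ 960 < 1352 = q_3, so the answer is 14238/337.

14238/337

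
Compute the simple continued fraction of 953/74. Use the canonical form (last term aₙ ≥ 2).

953 = 12*74 + 65
74 = 1*65 + 9
65 = 7*9 + 2
9 = 4*2 + 1
2 = 2*1 + 0  (stop)
So 953/74 = [12; 1, 7, 4, 2].

[12; 1, 7, 4, 2]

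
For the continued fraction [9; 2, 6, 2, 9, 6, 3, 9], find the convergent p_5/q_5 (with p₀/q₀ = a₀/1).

Using pₖ = aₖpₖ₋₁ + pₖ₋₂, qₖ = aₖqₖ₋₁ + qₖ₋₂ (with p₋₁=1, p₋₂=0, q₋₁=0, q₋₂=1):
  k=0: a=9, p=9, q=1
  k=1: a=2, p=19, q=2
  k=2: a=6, p=123, q=13
  k=3: a=2, p=265, q=28
  k=4: a=9, p=2508, q=265
  k=5: a=6, p=15313, q=1618

15313/1618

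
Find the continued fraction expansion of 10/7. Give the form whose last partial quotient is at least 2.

[1; 2, 3]

10 = 1·7 + 3
7 = 2·3 + 1
3 = 3·1 + 0  (stop)
So 10/7 = [1; 2, 3].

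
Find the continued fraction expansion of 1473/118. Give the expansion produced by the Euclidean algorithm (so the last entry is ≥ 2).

1473 = 12*118 + 57
118 = 2*57 + 4
57 = 14*4 + 1
4 = 4*1 + 0  (stop)
So 1473/118 = [12; 2, 14, 4].

[12; 2, 14, 4]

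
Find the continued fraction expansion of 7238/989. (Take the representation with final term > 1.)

[7; 3, 7, 6, 3, 2]

7238 = 7·989 + 315
989 = 3·315 + 44
315 = 7·44 + 7
44 = 6·7 + 2
7 = 3·2 + 1
2 = 2·1 + 0  (stop)
So 7238/989 = [7; 3, 7, 6, 3, 2].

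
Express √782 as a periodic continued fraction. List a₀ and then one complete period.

[27; 1, 26, 1, 54]

a₀ = ⌊√782⌋ = 27.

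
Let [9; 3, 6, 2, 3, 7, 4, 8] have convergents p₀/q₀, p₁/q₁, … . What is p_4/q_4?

1323/142

Using pₖ = aₖpₖ₋₁ + pₖ₋₂, qₖ = aₖqₖ₋₁ + qₖ₋₂ (with p₋₁=1, p₋₂=0, q₋₁=0, q₋₂=1):
  k=0: a=9, p=9, q=1
  k=1: a=3, p=28, q=3
  k=2: a=6, p=177, q=19
  k=3: a=2, p=382, q=41
  k=4: a=3, p=1323, q=142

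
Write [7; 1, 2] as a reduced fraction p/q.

Using pₖ = aₖpₖ₋₁ + pₖ₋₂ and qₖ = aₖqₖ₋₁ + qₖ₋₂:
  k=0: a=7, p=7, q=1
  k=1: a=1, p=8, q=1
  k=2: a=2, p=23, q=3

23/3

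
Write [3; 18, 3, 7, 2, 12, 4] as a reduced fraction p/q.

Fold from the inside: start with 4/1.
  12 + 1/4 = 49/4
  2 + 4/49 = 102/49
  7 + 49/102 = 763/102
  3 + 102/763 = 2391/763
  18 + 763/2391 = 43801/2391
  3 + 2391/43801 = 133794/43801

133794/43801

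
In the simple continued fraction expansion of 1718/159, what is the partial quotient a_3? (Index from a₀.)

7

1718 = 10·159 + 128   →  a_0 = 10
159 = 1·128 + 31   →  a_1 = 1
128 = 4·31 + 4   →  a_2 = 4
31 = 7·4 + 3   →  a_3 = 7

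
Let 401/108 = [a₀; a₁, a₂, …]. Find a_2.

401 = 3·108 + 77   →  a_0 = 3
108 = 1·77 + 31   →  a_1 = 1
77 = 2·31 + 15   →  a_2 = 2

2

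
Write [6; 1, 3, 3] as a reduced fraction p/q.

Fold from the inside: start with 3/1.
  3 + 1/3 = 10/3
  1 + 3/10 = 13/10
  6 + 10/13 = 88/13

88/13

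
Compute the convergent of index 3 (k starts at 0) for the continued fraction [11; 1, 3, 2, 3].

106/9

Using pₖ = aₖpₖ₋₁ + pₖ₋₂, qₖ = aₖqₖ₋₁ + qₖ₋₂ (with p₋₁=1, p₋₂=0, q₋₁=0, q₋₂=1):
  k=0: a=11, p=11, q=1
  k=1: a=1, p=12, q=1
  k=2: a=3, p=47, q=4
  k=3: a=2, p=106, q=9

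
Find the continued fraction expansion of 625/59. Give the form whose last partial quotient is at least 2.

[10; 1, 1, 2, 5, 2]

625 = 10·59 + 35
59 = 1·35 + 24
35 = 1·24 + 11
24 = 2·11 + 2
11 = 5·2 + 1
2 = 2·1 + 0  (stop)
So 625/59 = [10; 1, 1, 2, 5, 2].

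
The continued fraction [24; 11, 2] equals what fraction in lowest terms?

554/23

Fold from the inside: start with 2/1.
  11 + 1/2 = 23/2
  24 + 2/23 = 554/23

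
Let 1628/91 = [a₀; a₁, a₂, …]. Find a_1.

1

1628 = 17·91 + 81   →  a_0 = 17
91 = 1·81 + 10   →  a_1 = 1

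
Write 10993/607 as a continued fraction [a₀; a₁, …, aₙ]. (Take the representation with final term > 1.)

10993 = 18*607 + 67
607 = 9*67 + 4
67 = 16*4 + 3
4 = 1*3 + 1
3 = 3*1 + 0  (stop)
So 10993/607 = [18; 9, 16, 1, 3].

[18; 9, 16, 1, 3]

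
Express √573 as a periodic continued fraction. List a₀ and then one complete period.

[23; 1, 14, 1, 46]

a₀ = ⌊√573⌋ = 23.
With m₀=0, d₀=1 and mₖ₊₁ = dₖaₖ − mₖ, dₖ₊₁ = (n − mₖ₊₁²)/dₖ, aₖ₊₁ = ⌊(a₀+mₖ₊₁)/dₖ₊₁⌋:
  k=1: m=23, d=44, a=1
  k=2: m=21, d=3, a=14
  k=3: m=21, d=44, a=1
  k=4: m=23, d=1, a=46
d=1 and a=2a₀=46 at k=4, so the next step gives (m, d) = (23, 44) again — its k=1 value — and the period has length 4.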